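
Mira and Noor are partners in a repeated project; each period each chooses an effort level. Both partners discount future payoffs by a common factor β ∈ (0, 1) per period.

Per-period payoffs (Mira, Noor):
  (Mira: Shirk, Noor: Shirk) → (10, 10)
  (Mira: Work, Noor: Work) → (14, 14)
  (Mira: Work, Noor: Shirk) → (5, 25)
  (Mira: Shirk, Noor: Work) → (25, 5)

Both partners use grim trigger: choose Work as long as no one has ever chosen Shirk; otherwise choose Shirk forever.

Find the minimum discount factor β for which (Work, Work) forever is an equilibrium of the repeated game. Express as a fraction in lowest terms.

11/15

Cooperation forever yields 14 each period: 14/(1−β).
Deviating yields 25 once, then 10 forever: 25 + 10β/(1−β).
No profitable deviation requires 14/(1−β) ≥ 25 + 10β/(1−β).
Multiplying by (1−β): 14 ≥ 25(1−β) + 10β = 25 − 15β.
So 15β ≥ 11, i.e. β ≥ 11/15.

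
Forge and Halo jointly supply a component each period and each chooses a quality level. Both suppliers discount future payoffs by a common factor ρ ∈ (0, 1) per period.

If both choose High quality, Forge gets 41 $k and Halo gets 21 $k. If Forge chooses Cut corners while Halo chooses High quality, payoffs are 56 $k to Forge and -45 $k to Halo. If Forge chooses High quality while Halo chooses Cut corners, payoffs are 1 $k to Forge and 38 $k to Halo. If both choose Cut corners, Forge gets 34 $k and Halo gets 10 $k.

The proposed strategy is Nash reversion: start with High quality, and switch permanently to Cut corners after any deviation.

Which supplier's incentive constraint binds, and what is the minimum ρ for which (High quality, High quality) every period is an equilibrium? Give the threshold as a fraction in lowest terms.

Forge; ρ ≥ 15/22

Forge's threshold: (56−41)/(56−34) = 15/22.
Halo's threshold: (38−21)/(38−10) = 17/28.
15/22 > 17/28, so Forge binds and ρ* = 15/22.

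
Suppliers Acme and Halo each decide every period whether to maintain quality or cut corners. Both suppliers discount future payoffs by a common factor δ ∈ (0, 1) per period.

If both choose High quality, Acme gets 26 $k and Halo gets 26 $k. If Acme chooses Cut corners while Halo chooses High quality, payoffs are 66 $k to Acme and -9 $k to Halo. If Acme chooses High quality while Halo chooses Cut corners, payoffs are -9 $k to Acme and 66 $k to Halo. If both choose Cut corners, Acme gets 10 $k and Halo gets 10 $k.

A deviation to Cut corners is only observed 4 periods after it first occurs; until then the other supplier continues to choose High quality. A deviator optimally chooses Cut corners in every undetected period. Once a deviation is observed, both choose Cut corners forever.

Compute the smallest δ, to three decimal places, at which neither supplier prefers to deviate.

A deviator earns 66 for 4 periods, then 10 forever; cooperating earns 26 forever. Multiplying the IC by (1−δ):
26 ≥ 66(1−δ^4) + 10δ^4, so 56·δ^4 ≥ 40 and δ^4 ≥ 5/7.
δ ≥ (5/7)^(1/4) ≈ 0.919.

0.919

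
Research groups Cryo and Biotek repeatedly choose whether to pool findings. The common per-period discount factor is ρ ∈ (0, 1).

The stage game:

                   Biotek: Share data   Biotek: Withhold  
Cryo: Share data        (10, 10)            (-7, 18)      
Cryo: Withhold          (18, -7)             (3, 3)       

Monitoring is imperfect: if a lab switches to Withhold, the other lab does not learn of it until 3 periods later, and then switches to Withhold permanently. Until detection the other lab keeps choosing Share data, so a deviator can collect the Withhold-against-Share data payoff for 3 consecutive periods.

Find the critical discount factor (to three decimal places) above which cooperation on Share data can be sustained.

A deviator earns 18 for 3 periods, then 3 forever; cooperating earns 10 forever. Multiplying the IC by (1−ρ):
10 ≥ 18(1−ρ^3) + 3ρ^3, so 15·ρ^3 ≥ 8 and ρ^3 ≥ 8/15.
ρ ≥ (8/15)^(1/3) ≈ 0.811.

0.811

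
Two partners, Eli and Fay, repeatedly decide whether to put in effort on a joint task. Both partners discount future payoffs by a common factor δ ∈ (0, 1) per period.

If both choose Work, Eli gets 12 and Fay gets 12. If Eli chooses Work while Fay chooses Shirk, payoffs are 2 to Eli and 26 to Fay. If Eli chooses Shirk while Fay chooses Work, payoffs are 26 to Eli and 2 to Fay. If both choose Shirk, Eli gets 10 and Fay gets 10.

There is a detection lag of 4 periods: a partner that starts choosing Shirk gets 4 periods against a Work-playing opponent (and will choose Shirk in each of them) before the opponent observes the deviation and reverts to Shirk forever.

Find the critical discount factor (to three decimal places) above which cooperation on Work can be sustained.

0.967

The best deviation is to choose Shirk for all 4 undetected periods, earning 26 each, then 10 forever once detected.
Deviation value: 26(1−δ^4)/(1−δ) + 10δ^4/(1−δ); cooperation value: 12/(1−δ).
IC: 12 ≥ 26(1−δ^4) + 10δ^4 = 26 − 16δ^4.
So δ^4 ≥ 14/16 = 7/8, giving δ ≥ (7/8)^(1/4) ≈ 0.967.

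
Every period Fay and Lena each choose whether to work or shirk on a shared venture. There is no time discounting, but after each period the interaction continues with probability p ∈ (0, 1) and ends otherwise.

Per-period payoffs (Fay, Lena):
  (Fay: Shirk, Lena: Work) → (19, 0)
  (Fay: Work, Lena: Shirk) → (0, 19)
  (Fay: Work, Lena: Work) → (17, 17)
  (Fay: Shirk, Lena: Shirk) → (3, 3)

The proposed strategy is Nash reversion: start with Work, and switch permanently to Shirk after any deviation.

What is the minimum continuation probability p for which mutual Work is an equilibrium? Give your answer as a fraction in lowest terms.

1/8

With no time discounting, the continuation probability p plays the role of the discount factor.
Grim-trigger IC: 17/(1−p) ≥ 19 + 3p/(1−p) ⇒ p ≥ (19−17)/(19−3) = 1/8.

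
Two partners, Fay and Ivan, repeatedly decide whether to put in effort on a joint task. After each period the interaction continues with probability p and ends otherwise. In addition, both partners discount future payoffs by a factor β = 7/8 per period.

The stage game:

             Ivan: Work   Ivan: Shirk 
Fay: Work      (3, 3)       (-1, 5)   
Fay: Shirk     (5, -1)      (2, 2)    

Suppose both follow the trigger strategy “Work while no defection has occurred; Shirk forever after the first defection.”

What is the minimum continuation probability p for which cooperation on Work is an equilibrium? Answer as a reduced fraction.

Expected continuation weight on next period's payoff is β·p = 7/8·p, which plays the role of the discount factor.
Cooperation requires 7/8·p ≥ (5−3)/(5−2) = 2/3, hence p ≥ 16/21.

16/21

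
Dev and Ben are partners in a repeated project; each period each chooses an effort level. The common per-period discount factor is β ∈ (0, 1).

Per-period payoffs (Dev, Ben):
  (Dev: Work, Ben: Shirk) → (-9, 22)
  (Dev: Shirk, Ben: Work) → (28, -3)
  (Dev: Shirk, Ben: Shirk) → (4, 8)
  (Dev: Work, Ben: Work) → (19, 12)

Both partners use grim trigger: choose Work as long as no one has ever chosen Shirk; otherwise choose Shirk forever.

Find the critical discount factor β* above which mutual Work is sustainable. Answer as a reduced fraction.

5/7

Dev's threshold: (28−19)/(28−4) = 3/8.
Ben's threshold: (22−12)/(22−8) = 5/7.
3/8 < 5/7, so Ben binds and β* = 5/7.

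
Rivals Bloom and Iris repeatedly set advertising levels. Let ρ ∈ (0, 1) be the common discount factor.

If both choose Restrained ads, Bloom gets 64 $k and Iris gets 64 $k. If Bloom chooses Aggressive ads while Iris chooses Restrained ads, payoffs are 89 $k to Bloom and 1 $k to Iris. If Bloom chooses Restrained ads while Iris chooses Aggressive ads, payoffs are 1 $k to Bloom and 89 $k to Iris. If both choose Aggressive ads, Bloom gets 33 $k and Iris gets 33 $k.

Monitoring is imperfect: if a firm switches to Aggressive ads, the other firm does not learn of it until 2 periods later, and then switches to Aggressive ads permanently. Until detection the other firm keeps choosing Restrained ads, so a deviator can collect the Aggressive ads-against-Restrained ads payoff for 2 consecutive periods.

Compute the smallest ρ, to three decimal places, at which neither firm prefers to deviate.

0.668

The best deviation is to choose Aggressive ads for all 2 undetected periods, earning 89 each, then 33 forever once detected.
Deviation value: 89(1−ρ^2)/(1−ρ) + 33ρ^2/(1−ρ); cooperation value: 64/(1−ρ).
IC: 64 ≥ 89(1−ρ^2) + 33ρ^2 = 89 − 56ρ^2.
So ρ^2 ≥ 25/56, giving ρ ≥ (25/56)^(1/2) ≈ 0.668.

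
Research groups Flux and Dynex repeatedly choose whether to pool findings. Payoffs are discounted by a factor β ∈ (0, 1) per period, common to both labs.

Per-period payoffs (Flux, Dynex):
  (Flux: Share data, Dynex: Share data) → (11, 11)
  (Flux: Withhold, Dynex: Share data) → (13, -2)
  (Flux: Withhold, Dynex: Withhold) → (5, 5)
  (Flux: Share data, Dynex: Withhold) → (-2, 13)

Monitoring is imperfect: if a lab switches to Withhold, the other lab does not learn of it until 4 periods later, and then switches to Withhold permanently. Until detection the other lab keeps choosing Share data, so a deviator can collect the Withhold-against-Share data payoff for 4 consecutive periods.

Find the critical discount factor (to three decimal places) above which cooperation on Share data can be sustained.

0.707

A deviator earns 13 for 4 periods, then 5 forever; cooperating earns 11 forever. Multiplying the IC by (1−β):
11 ≥ 13(1−β^4) + 5β^4, so 8·β^4 ≥ 2 and β^4 ≥ 1/4.
β ≥ (1/4)^(1/4) ≈ 0.707.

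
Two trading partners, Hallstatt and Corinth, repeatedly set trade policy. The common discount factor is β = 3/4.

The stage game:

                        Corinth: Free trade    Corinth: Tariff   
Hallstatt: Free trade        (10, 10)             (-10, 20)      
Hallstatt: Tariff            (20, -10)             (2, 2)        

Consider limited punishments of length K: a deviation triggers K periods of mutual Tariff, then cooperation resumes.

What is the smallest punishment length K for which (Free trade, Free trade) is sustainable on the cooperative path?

2

Need Σ_{k=1}^{K} β^k ≥ (20−10)/(10−2) = 1.2500 at β = 3/4.
At K = 1 the sum is 0.7500 < 1.2500; at K = 2 it is 1.3125 ≥ 1.2500.
So the minimum punishment length is K = 2.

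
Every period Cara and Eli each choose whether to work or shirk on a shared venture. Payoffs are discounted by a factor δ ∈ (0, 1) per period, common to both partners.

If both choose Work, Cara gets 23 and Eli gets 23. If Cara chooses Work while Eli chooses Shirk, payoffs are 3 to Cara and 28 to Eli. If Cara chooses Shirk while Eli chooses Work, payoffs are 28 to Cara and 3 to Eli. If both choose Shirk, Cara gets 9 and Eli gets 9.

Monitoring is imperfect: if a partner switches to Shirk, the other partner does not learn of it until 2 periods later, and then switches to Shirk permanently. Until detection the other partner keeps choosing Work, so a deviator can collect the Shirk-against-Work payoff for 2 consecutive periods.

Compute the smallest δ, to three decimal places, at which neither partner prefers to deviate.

0.513

A deviator earns 28 for 2 periods, then 9 forever; cooperating earns 23 forever. Multiplying the IC by (1−δ):
23 ≥ 28(1−δ^2) + 9δ^2, so 19·δ^2 ≥ 5 and δ^2 ≥ 5/19.
δ ≥ (5/19)^(1/2) ≈ 0.513.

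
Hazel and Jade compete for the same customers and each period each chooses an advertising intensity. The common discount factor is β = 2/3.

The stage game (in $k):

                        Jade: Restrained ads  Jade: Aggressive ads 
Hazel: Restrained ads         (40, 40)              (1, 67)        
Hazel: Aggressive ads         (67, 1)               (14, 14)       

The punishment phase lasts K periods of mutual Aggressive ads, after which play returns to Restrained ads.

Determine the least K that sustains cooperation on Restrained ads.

2

IC: β(1−β^K)/(1−β) ≥ (67−40)/(40−14) = 27/26.
With β = 2/3: need 1 − β^K ≥ 27/26·(1−2/3)/(2/3), i.e. β^K ≤ 0.4808.
Since (2/3)^1 = 0.6667 and (2/3)^2 = 0.4444, the smallest such K is 2.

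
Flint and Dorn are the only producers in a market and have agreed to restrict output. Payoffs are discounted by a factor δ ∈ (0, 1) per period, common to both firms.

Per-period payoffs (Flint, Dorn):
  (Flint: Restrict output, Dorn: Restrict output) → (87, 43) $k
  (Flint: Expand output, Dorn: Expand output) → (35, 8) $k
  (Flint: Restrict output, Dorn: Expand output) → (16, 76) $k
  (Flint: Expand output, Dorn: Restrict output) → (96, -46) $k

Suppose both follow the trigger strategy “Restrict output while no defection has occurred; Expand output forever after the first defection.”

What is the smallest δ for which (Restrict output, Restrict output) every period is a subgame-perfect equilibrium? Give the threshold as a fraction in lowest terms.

Flint: cooperation gives 87 each period; deviation gives 96 once then 35 forever.
  87/(1−δ) ≥ 96 + 35δ/(1−δ) ⇒ δ ≥ 9/61.
Dorn: cooperation gives 43 each period; deviation gives 76 once then 8 forever.
  δ ≥ 33/68.
Both must hold, so the binding constraint is Dorn's: δ ≥ 33/68.

33/68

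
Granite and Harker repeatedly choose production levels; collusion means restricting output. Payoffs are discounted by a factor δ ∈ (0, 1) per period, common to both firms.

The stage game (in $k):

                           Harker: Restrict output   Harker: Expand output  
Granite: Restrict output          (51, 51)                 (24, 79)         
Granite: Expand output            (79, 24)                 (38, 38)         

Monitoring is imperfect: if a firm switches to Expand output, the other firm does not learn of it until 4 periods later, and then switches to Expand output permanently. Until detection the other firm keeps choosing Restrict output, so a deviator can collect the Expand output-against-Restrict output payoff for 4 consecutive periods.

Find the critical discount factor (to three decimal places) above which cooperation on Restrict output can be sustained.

Deviating for the 4 undetected periods gains 79−51 = 28 per period over cooperation, then loses 51−38 = 13 per period forever once punishment starts.
Gain: 28(1 + δ + … + δ^3); loss: 13·δ^4/(1−δ).
No profitable deviation ⇔ 28(1−δ^4) ≤ 13·δ^4, i.e. δ^4 ≥ 28/(28+13) = 28/41.
Hence δ ≥ (28/41)^(1/4) ≈ 0.909.

0.909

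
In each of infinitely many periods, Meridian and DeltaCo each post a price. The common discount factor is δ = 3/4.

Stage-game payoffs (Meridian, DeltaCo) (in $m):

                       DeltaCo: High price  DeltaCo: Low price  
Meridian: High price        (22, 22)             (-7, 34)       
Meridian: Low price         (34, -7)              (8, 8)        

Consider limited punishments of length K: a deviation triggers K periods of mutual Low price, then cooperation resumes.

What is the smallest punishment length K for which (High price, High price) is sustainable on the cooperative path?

2

IC: δ(1−δ^K)/(1−δ) ≥ (34−22)/(22−8) = 6/7.
With δ = 3/4: need 1 − δ^K ≥ 6/7·(1−3/4)/(3/4), i.e. δ^K ≤ 0.7143.
Since (3/4)^1 = 0.7500 and (3/4)^2 = 0.5625, the smallest such K is 2.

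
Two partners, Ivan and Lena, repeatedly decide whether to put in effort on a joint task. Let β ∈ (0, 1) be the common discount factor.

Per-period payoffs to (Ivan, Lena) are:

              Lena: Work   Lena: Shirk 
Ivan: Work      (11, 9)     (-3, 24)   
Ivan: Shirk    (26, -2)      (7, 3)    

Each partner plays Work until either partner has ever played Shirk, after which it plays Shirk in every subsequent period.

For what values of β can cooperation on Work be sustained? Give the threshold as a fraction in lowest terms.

15/19

Ivan's threshold: (26−11)/(26−7) = 15/19.
Lena's threshold: (24−9)/(24−3) = 5/7.
15/19 > 5/7, so Ivan binds and β* = 15/19.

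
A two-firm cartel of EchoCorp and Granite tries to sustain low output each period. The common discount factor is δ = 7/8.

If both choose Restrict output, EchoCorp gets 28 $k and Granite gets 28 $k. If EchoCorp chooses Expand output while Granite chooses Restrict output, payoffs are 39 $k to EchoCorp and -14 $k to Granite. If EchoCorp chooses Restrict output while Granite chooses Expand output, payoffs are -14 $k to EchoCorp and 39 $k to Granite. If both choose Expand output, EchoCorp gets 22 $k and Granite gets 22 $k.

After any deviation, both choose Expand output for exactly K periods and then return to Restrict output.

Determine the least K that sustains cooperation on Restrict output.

3

Need Σ_{k=1}^{K} δ^k ≥ (39−28)/(28−22) = 1.8333 at δ = 7/8.
At K = 2 the sum is 1.6406 < 1.8333; at K = 3 it is 2.3105 ≥ 1.8333.
So the minimum punishment length is K = 3.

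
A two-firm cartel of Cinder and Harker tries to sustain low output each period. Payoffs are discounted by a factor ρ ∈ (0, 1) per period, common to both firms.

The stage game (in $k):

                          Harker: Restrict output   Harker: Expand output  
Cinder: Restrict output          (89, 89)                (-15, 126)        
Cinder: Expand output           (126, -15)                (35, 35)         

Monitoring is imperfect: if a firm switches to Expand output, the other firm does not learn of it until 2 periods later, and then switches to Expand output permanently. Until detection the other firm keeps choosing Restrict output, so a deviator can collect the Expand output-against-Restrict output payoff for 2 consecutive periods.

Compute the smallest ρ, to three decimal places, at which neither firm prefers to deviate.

0.638

A deviator earns 126 for 2 periods, then 35 forever; cooperating earns 89 forever. Multiplying the IC by (1−ρ):
89 ≥ 126(1−ρ^2) + 35ρ^2, so 91·ρ^2 ≥ 37 and ρ^2 ≥ 37/91.
ρ ≥ (37/91)^(1/2) ≈ 0.638.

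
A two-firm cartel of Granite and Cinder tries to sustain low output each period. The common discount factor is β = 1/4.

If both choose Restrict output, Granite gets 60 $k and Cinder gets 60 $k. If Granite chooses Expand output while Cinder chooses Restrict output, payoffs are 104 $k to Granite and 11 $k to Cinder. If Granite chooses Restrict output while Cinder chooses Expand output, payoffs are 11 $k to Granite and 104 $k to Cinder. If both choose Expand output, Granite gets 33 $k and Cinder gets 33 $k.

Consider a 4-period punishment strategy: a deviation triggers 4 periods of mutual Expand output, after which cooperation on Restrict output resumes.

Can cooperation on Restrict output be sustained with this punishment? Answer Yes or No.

No

IC: β+…+β^4 ≥ (104−60)/(60−33) = 44/27.
At β = 1/4: partial sum = 0.3320 < 1.6296. Cooperation not sustainable.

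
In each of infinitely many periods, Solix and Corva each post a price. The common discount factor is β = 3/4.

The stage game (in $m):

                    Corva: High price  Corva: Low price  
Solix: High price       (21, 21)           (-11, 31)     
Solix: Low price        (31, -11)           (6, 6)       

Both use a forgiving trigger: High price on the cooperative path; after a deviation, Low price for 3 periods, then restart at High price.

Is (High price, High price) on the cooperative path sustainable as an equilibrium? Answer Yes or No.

A one-shot deviation gives 31 now, then 6 for 3 periods, then back to 21.
Gain from deviating: (31−21) today; loss: (21−6) in each of the next 3 periods.
No-deviation condition: (21−6)(β+…+β^3) ≥ 31−21, i.e. β+…+β^3 ≥ 2/3.
At β = 3/4: β+…+β^3 = 1.7344 ≥ 0.6667.
So cooperation is sustainable.

Yes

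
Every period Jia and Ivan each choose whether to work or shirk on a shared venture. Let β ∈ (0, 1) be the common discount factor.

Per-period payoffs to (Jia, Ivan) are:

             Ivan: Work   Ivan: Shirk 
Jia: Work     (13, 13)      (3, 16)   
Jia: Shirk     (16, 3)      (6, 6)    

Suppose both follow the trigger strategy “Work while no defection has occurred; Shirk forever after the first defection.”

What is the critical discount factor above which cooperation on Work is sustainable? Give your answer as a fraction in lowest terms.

Cooperation forever yields 13 each period: 13/(1−β).
Deviating yields 16 once, then 6 forever: 16 + 6β/(1−β).
No profitable deviation requires 13/(1−β) ≥ 16 + 6β/(1−β).
Multiplying by (1−β): 13 ≥ 16(1−β) + 6β = 16 − 10β.
So 10β ≥ 3, i.e. β ≥ 3/10.

3/10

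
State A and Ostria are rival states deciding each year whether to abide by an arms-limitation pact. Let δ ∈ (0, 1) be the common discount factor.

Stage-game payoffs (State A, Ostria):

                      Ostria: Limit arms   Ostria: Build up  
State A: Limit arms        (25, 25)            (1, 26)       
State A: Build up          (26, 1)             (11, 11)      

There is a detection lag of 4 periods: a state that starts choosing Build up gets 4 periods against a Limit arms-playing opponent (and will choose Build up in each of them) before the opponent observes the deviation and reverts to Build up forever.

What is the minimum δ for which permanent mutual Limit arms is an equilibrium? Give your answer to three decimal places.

A deviator earns 26 for 4 periods, then 11 forever; cooperating earns 25 forever. Multiplying the IC by (1−δ):
25 ≥ 26(1−δ^4) + 11δ^4, so 15·δ^4 ≥ 1 and δ^4 ≥ 1/15.
δ ≥ (1/15)^(1/4) ≈ 0.508.

0.508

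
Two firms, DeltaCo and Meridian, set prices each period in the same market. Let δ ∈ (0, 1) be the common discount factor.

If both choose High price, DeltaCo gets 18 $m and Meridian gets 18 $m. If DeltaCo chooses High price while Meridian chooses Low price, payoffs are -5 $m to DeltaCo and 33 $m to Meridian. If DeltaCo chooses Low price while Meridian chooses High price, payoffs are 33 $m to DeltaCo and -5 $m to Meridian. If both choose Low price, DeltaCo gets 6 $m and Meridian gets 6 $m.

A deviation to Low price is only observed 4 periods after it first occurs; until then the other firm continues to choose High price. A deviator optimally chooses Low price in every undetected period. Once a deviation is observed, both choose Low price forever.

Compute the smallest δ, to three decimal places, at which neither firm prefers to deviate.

0.863

The best deviation is to choose Low price for all 4 undetected periods, earning 33 each, then 6 forever once detected.
Deviation value: 33(1−δ^4)/(1−δ) + 6δ^4/(1−δ); cooperation value: 18/(1−δ).
IC: 18 ≥ 33(1−δ^4) + 6δ^4 = 33 − 27δ^4.
So δ^4 ≥ 15/27 = 5/9, giving δ ≥ (5/9)^(1/4) ≈ 0.863.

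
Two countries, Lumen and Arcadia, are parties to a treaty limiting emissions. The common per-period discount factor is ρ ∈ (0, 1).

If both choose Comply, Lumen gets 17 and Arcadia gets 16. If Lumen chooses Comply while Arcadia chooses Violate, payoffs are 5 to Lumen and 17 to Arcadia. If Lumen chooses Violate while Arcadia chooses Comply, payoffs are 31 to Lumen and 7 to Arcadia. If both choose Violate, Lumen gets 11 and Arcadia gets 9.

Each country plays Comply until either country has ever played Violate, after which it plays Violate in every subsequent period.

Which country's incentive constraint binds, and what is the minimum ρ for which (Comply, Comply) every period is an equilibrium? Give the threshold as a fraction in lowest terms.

For Lumen: deviation gain 31−17 = 14, per-period punishment loss 17−11 = 6. IC gives ρ ≥ 14/20 = 7/10.
For Arcadia: gain 1, loss 7 per period, so ρ ≥ 1/8.
The tighter constraint is Lumen's, so cooperation needs ρ ≥ 7/10.

Lumen; ρ ≥ 7/10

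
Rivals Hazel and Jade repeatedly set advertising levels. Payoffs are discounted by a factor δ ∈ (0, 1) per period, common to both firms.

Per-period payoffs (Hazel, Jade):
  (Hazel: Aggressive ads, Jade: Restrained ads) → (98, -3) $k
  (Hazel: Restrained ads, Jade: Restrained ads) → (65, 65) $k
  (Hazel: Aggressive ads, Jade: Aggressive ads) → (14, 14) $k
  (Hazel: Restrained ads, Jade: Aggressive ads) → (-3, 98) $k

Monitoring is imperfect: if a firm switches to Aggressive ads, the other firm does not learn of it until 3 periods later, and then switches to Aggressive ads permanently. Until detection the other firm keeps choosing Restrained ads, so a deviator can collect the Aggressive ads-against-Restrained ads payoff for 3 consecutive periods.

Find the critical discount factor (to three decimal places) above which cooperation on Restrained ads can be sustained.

Deviating for the 3 undetected periods gains 98−65 = 33 per period over cooperation, then loses 65−14 = 51 per period forever once punishment starts.
Gain: 33(1 + δ + … + δ^2); loss: 51·δ^3/(1−δ).
No profitable deviation ⇔ 33(1−δ^3) ≤ 51·δ^3, i.e. δ^3 ≥ 33/(33+51) = 11/28.
Hence δ ≥ (11/28)^(1/3) ≈ 0.732.

0.732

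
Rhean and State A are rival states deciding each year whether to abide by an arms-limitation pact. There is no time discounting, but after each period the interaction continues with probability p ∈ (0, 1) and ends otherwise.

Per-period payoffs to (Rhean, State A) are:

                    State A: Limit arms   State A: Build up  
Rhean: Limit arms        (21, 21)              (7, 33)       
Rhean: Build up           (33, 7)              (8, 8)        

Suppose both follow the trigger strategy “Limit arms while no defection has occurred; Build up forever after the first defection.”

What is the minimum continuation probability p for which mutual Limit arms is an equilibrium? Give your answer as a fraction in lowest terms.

With no time discounting, the continuation probability p plays the role of the discount factor.
Grim-trigger IC: 21/(1−p) ≥ 33 + 8p/(1−p) ⇒ p ≥ (33−21)/(33−8) = 12/25.

12/25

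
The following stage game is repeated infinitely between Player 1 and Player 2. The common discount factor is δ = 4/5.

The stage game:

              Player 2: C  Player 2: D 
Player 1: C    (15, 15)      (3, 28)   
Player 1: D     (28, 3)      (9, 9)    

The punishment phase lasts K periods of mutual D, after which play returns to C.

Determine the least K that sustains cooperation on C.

IC: δ(1−δ^K)/(1−δ) ≥ (28−15)/(15−9) = 13/6.
With δ = 4/5: need 1 − δ^K ≥ 13/6·(1−4/5)/(4/5), i.e. δ^K ≤ 0.4583.
Since (4/5)^3 = 0.5120 and (4/5)^4 = 0.4096, the smallest such K is 4.

4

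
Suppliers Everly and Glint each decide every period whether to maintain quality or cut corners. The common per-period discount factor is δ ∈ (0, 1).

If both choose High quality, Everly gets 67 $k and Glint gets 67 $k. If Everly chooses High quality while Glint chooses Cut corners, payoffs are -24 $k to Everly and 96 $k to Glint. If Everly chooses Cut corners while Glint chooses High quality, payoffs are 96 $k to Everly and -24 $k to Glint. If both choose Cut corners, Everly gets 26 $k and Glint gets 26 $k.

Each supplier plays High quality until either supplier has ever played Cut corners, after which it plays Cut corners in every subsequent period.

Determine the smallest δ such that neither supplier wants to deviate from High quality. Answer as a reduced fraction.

29/70

67/(1−δ) ≥ 96 + 26δ/(1−δ)
67 ≥ 96 − 70δ
δ ≥ 29/70.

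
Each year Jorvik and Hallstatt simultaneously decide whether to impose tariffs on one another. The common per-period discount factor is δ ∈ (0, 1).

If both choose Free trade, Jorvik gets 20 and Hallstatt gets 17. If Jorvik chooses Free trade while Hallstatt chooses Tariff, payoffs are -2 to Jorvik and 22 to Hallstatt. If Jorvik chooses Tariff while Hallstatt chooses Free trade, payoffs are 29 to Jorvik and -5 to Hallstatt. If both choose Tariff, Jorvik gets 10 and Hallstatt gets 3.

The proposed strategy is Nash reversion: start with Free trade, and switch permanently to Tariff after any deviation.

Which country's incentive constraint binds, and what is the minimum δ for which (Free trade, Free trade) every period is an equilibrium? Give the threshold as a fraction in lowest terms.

Jorvik: cooperation gives 20 each period; deviation gives 29 once then 10 forever.
  20/(1−δ) ≥ 29 + 10δ/(1−δ) ⇒ δ ≥ 9/19.
Hallstatt: cooperation gives 17 each period; deviation gives 22 once then 3 forever.
  δ ≥ 5/19.
Both must hold, so the binding constraint is Jorvik's: δ ≥ 9/19.

Jorvik; δ ≥ 9/19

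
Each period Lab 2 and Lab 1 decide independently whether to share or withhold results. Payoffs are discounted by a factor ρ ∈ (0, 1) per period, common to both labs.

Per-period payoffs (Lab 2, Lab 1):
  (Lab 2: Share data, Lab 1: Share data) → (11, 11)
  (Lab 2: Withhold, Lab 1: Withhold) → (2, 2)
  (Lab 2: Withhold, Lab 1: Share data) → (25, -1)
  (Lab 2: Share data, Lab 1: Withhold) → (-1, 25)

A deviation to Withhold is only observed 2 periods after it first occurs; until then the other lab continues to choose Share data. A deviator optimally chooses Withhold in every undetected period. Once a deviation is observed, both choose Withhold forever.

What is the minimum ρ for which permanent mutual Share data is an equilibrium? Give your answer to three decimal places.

0.780

A deviator earns 25 for 2 periods, then 2 forever; cooperating earns 11 forever. Multiplying the IC by (1−ρ):
11 ≥ 25(1−ρ^2) + 2ρ^2, so 23·ρ^2 ≥ 14 and ρ^2 ≥ 14/23.
ρ ≥ (14/23)^(1/2) ≈ 0.780.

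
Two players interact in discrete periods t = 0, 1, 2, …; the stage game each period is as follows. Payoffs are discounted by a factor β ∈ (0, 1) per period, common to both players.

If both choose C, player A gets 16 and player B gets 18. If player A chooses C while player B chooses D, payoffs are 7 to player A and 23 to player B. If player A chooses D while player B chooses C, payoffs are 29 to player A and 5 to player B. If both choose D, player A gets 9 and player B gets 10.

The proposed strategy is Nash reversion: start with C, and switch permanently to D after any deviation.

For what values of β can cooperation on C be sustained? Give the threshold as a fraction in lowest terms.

13/20

player A's threshold: (29−16)/(29−9) = 13/20.
player B's threshold: (23−18)/(23−10) = 5/13.
13/20 > 5/13, so player A binds and β* = 13/20.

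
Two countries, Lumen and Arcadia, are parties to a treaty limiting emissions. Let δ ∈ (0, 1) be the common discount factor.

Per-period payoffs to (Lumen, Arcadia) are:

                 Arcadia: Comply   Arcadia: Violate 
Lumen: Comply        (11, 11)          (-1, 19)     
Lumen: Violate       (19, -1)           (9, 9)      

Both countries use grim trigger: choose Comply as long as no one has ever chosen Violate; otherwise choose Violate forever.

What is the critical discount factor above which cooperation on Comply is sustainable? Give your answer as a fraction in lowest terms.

4/5

Cooperation forever yields 11 each period: 11/(1−δ).
Deviating yields 19 once, then 9 forever: 19 + 9δ/(1−δ).
No profitable deviation requires 11/(1−δ) ≥ 19 + 9δ/(1−δ).
Multiplying by (1−δ): 11 ≥ 19(1−δ) + 9δ = 19 − 10δ.
So 10δ ≥ 8, i.e. δ ≥ 8/10 = 4/5.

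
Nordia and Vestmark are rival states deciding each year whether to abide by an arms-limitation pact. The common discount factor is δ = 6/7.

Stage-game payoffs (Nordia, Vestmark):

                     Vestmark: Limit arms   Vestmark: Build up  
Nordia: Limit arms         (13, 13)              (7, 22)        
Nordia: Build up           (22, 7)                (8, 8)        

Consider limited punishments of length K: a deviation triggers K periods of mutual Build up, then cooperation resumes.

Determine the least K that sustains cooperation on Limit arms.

3

Need Σ_{k=1}^{K} δ^k ≥ (22−13)/(13−8) = 1.8000 at δ = 6/7.
At K = 2 the sum is 1.5918 < 1.8000; at K = 3 it is 2.2216 ≥ 1.8000.
So the minimum punishment length is K = 3.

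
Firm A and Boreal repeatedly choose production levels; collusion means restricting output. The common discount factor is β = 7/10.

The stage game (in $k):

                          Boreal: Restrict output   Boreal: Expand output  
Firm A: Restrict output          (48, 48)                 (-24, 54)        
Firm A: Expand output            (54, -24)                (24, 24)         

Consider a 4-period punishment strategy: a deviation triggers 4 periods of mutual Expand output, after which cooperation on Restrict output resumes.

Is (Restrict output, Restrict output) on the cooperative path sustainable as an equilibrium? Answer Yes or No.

IC: β+…+β^4 ≥ (54−48)/(48−24) = 1/4.
At β = 7/10: partial sum = 1.7731 ≥ 0.2500. Cooperation sustainable.

Yes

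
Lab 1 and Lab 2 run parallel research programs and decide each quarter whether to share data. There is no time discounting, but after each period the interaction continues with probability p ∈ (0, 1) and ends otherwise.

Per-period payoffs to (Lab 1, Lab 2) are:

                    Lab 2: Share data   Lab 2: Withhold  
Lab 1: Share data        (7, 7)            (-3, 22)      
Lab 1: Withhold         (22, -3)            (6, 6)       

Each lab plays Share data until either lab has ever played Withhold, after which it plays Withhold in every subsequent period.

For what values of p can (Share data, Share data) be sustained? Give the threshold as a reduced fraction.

15/16

Expected cooperation value is 7 + p·7 + p²·7 + … = 7/(1−p); deviation gives 22 + p·6/(1−p).
7 ≥ 22(1−p) + 6p ⇒ 16p ≥ 15 ⇒ p ≥ 15/16.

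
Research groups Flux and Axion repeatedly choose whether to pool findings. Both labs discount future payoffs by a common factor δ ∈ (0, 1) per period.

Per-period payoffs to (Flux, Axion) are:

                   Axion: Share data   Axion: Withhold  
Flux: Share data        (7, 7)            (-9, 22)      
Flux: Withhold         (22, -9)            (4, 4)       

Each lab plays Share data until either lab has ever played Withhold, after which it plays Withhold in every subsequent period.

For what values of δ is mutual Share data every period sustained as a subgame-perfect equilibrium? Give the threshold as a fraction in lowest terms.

5/6

Cooperation forever yields 7 each period: 7/(1−δ).
Deviating yields 22 once, then 4 forever: 22 + 4δ/(1−δ).
No profitable deviation requires 7/(1−δ) ≥ 22 + 4δ/(1−δ).
Multiplying by (1−δ): 7 ≥ 22(1−δ) + 4δ = 22 − 18δ.
So 18δ ≥ 15, i.e. δ ≥ 15/18 = 5/6.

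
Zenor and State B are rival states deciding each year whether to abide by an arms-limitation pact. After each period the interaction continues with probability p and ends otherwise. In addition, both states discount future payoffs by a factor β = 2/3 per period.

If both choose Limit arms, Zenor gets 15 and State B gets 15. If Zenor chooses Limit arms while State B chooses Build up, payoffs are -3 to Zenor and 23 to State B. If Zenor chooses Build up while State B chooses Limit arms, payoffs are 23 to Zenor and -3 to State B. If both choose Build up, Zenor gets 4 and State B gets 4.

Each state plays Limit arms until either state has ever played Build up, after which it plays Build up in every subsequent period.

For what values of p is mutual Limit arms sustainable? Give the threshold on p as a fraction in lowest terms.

12/19

Expected continuation weight on next period's payoff is β·p = 2/3·p, which plays the role of the discount factor.
Cooperation requires 2/3·p ≥ (23−15)/(23−4) = 8/19, hence p ≥ 12/19.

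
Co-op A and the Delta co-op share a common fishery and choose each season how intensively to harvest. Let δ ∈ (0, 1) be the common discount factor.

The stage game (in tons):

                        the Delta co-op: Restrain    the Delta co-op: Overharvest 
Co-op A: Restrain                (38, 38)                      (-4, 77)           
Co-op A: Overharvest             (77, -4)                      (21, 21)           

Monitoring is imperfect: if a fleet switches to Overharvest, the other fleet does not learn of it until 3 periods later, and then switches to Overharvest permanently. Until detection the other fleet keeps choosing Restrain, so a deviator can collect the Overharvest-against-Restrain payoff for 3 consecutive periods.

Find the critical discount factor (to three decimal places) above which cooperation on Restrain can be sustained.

The best deviation is to choose Overharvest for all 3 undetected periods, earning 77 each, then 21 forever once detected.
Deviation value: 77(1−δ^3)/(1−δ) + 21δ^3/(1−δ); cooperation value: 38/(1−δ).
IC: 38 ≥ 77(1−δ^3) + 21δ^3 = 77 − 56δ^3.
So δ^3 ≥ 39/56, giving δ ≥ (39/56)^(1/3) ≈ 0.886.

0.886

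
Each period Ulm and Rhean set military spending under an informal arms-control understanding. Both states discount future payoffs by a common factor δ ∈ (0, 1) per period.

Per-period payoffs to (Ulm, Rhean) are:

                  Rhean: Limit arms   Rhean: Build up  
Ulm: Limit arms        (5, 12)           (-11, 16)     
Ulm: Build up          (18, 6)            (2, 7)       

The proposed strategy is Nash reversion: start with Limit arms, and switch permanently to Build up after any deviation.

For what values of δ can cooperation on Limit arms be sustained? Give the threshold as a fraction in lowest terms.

Ulm's threshold: (18−5)/(18−2) = 13/16.
Rhean's threshold: (16−12)/(16−7) = 4/9.
13/16 > 4/9, so Ulm binds and δ* = 13/16.

13/16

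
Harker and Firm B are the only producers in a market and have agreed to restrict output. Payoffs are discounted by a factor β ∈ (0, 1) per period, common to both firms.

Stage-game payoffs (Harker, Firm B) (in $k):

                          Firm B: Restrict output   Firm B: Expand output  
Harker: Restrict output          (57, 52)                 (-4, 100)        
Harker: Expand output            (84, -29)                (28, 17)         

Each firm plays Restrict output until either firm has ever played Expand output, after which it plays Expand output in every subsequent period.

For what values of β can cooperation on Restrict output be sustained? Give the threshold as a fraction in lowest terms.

48/83

Harker's threshold: (84−57)/(84−28) = 27/56.
Firm B's threshold: (100−52)/(100−17) = 48/83.
27/56 < 48/83, so Firm B binds and β* = 48/83.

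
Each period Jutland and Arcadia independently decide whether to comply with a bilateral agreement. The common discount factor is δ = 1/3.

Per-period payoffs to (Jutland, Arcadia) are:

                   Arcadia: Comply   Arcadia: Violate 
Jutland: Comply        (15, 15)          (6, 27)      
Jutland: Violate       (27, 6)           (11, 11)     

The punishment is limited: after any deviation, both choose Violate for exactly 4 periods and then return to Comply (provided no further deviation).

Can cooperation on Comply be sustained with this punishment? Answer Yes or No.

A one-shot deviation gives 27 now, then 11 for 4 periods, then back to 15.
Gain from deviating: (27−15) today; loss: (15−11) in each of the next 4 periods.
No-deviation condition: (15−11)(δ+…+δ^4) ≥ 27−15, i.e. δ+…+δ^4 ≥ 3.
At δ = 1/3: δ+…+δ^4 = 0.4938 < 3.0000.
So cooperation is not sustainable.

No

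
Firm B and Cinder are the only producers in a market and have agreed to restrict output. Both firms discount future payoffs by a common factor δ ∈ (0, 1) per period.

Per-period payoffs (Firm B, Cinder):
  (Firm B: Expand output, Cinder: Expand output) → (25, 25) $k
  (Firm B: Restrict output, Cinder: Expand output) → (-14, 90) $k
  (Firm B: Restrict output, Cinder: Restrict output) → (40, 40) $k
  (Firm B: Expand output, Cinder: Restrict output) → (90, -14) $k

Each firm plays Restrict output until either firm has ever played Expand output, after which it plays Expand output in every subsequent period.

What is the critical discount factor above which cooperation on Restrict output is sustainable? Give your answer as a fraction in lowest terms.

10/13

Cooperation forever yields 40 each period: 40/(1−δ).
Deviating yields 90 once, then 25 forever: 90 + 25δ/(1−δ).
No profitable deviation requires 40/(1−δ) ≥ 90 + 25δ/(1−δ).
Multiplying by (1−δ): 40 ≥ 90(1−δ) + 25δ = 90 − 65δ.
So 65δ ≥ 50, i.e. δ ≥ 50/65 = 10/13.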